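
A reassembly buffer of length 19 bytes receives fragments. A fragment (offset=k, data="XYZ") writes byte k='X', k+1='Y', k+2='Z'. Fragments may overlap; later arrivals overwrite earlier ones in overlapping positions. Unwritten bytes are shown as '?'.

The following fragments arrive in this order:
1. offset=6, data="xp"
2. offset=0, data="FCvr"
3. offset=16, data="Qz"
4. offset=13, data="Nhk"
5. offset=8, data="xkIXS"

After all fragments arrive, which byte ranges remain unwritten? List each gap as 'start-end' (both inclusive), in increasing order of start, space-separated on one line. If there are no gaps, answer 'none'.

Fragment 1: offset=6 len=2
Fragment 2: offset=0 len=4
Fragment 3: offset=16 len=2
Fragment 4: offset=13 len=3
Fragment 5: offset=8 len=5
Gaps: 4-5 18-18

Answer: 4-5 18-18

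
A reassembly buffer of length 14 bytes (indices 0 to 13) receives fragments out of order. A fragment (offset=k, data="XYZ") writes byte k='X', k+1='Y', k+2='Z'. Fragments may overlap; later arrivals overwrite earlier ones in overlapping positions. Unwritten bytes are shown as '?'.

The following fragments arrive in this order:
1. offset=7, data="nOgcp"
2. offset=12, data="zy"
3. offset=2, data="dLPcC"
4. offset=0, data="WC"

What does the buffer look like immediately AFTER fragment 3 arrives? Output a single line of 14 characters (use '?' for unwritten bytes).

Answer: ??dLPcCnOgcpzy

Derivation:
Fragment 1: offset=7 data="nOgcp" -> buffer=???????nOgcp??
Fragment 2: offset=12 data="zy" -> buffer=???????nOgcpzy
Fragment 3: offset=2 data="dLPcC" -> buffer=??dLPcCnOgcpzy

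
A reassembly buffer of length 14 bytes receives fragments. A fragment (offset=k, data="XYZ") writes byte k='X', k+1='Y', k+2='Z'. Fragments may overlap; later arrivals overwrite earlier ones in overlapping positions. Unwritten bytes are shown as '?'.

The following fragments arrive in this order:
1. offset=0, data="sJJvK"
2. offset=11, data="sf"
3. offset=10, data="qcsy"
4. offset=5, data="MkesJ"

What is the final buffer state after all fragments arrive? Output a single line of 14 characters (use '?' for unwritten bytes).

Fragment 1: offset=0 data="sJJvK" -> buffer=sJJvK?????????
Fragment 2: offset=11 data="sf" -> buffer=sJJvK??????sf?
Fragment 3: offset=10 data="qcsy" -> buffer=sJJvK?????qcsy
Fragment 4: offset=5 data="MkesJ" -> buffer=sJJvKMkesJqcsy

Answer: sJJvKMkesJqcsy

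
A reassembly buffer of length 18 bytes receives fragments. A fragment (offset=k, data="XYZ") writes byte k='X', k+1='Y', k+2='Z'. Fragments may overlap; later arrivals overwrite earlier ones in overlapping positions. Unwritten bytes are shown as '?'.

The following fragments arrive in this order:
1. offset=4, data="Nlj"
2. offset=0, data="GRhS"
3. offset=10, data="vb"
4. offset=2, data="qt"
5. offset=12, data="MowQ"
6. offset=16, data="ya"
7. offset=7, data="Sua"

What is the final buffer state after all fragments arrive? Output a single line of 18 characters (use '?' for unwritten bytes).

Answer: GRqtNljSuavbMowQya

Derivation:
Fragment 1: offset=4 data="Nlj" -> buffer=????Nlj???????????
Fragment 2: offset=0 data="GRhS" -> buffer=GRhSNlj???????????
Fragment 3: offset=10 data="vb" -> buffer=GRhSNlj???vb??????
Fragment 4: offset=2 data="qt" -> buffer=GRqtNlj???vb??????
Fragment 5: offset=12 data="MowQ" -> buffer=GRqtNlj???vbMowQ??
Fragment 6: offset=16 data="ya" -> buffer=GRqtNlj???vbMowQya
Fragment 7: offset=7 data="Sua" -> buffer=GRqtNljSuavbMowQya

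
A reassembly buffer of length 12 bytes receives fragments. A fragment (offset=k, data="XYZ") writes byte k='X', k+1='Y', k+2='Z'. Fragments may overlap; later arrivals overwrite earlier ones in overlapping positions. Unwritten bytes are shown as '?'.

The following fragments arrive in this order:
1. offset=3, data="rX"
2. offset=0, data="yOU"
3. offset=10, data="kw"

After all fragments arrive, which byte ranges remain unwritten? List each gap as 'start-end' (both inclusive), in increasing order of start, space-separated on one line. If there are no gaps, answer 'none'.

Fragment 1: offset=3 len=2
Fragment 2: offset=0 len=3
Fragment 3: offset=10 len=2
Gaps: 5-9

Answer: 5-9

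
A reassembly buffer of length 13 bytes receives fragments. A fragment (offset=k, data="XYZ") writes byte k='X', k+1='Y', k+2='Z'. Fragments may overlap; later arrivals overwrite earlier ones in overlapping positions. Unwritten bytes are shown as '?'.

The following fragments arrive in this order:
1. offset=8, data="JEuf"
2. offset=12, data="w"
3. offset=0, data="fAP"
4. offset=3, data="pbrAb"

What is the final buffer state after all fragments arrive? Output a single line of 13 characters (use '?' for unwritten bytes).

Answer: fAPpbrAbJEufw

Derivation:
Fragment 1: offset=8 data="JEuf" -> buffer=????????JEuf?
Fragment 2: offset=12 data="w" -> buffer=????????JEufw
Fragment 3: offset=0 data="fAP" -> buffer=fAP?????JEufw
Fragment 4: offset=3 data="pbrAb" -> buffer=fAPpbrAbJEufw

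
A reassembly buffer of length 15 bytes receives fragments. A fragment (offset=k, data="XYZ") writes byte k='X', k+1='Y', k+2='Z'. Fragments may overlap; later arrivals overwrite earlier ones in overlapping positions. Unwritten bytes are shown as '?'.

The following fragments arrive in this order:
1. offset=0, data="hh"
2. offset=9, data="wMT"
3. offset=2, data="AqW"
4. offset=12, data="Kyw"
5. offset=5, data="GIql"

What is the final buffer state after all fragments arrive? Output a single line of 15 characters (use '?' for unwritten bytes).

Fragment 1: offset=0 data="hh" -> buffer=hh?????????????
Fragment 2: offset=9 data="wMT" -> buffer=hh???????wMT???
Fragment 3: offset=2 data="AqW" -> buffer=hhAqW????wMT???
Fragment 4: offset=12 data="Kyw" -> buffer=hhAqW????wMTKyw
Fragment 5: offset=5 data="GIql" -> buffer=hhAqWGIqlwMTKyw

Answer: hhAqWGIqlwMTKyw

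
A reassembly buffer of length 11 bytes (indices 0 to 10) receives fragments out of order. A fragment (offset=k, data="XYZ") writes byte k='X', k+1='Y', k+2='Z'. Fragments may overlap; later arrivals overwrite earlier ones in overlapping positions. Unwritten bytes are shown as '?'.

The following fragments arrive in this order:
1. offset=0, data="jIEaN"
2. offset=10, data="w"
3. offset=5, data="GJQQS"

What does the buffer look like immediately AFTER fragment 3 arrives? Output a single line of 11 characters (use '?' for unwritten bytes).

Fragment 1: offset=0 data="jIEaN" -> buffer=jIEaN??????
Fragment 2: offset=10 data="w" -> buffer=jIEaN?????w
Fragment 3: offset=5 data="GJQQS" -> buffer=jIEaNGJQQSw

Answer: jIEaNGJQQSw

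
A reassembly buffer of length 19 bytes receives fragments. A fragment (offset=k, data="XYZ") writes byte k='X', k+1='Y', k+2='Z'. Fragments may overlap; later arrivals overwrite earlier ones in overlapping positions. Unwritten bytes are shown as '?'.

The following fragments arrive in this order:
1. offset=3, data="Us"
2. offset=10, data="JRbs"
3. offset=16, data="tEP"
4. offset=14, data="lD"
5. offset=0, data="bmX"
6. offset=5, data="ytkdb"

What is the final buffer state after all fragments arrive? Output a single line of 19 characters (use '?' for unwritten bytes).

Fragment 1: offset=3 data="Us" -> buffer=???Us??????????????
Fragment 2: offset=10 data="JRbs" -> buffer=???Us?????JRbs?????
Fragment 3: offset=16 data="tEP" -> buffer=???Us?????JRbs??tEP
Fragment 4: offset=14 data="lD" -> buffer=???Us?????JRbslDtEP
Fragment 5: offset=0 data="bmX" -> buffer=bmXUs?????JRbslDtEP
Fragment 6: offset=5 data="ytkdb" -> buffer=bmXUsytkdbJRbslDtEP

Answer: bmXUsytkdbJRbslDtEP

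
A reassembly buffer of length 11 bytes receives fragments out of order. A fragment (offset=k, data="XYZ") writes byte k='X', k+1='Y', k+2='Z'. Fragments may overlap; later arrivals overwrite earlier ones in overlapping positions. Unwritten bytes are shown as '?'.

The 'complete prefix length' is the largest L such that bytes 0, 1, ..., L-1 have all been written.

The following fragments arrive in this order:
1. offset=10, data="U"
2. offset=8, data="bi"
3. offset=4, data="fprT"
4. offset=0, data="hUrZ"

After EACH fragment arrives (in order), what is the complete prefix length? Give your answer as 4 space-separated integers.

Fragment 1: offset=10 data="U" -> buffer=??????????U -> prefix_len=0
Fragment 2: offset=8 data="bi" -> buffer=????????biU -> prefix_len=0
Fragment 3: offset=4 data="fprT" -> buffer=????fprTbiU -> prefix_len=0
Fragment 4: offset=0 data="hUrZ" -> buffer=hUrZfprTbiU -> prefix_len=11

Answer: 0 0 0 11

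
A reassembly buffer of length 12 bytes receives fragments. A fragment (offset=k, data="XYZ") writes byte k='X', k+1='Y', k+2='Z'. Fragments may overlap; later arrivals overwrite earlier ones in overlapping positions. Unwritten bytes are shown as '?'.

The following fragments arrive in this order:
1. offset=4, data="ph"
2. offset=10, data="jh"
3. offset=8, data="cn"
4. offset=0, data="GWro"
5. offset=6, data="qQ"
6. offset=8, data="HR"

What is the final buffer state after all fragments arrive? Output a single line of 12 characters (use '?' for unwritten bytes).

Answer: GWrophqQHRjh

Derivation:
Fragment 1: offset=4 data="ph" -> buffer=????ph??????
Fragment 2: offset=10 data="jh" -> buffer=????ph????jh
Fragment 3: offset=8 data="cn" -> buffer=????ph??cnjh
Fragment 4: offset=0 data="GWro" -> buffer=GWroph??cnjh
Fragment 5: offset=6 data="qQ" -> buffer=GWrophqQcnjh
Fragment 6: offset=8 data="HR" -> buffer=GWrophqQHRjh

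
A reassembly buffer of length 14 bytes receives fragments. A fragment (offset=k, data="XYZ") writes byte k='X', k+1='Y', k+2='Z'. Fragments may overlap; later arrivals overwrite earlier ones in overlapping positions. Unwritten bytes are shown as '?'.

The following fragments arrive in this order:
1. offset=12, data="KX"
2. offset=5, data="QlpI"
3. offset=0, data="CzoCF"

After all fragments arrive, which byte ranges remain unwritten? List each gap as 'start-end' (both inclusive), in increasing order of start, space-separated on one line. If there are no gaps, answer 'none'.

Fragment 1: offset=12 len=2
Fragment 2: offset=5 len=4
Fragment 3: offset=0 len=5
Gaps: 9-11

Answer: 9-11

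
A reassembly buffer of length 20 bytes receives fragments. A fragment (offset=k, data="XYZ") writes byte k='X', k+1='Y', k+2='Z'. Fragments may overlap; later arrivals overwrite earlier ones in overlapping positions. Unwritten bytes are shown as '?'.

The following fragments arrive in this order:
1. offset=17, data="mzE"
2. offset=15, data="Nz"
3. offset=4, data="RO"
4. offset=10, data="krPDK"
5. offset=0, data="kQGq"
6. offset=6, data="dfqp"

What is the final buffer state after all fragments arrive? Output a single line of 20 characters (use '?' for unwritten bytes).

Answer: kQGqROdfqpkrPDKNzmzE

Derivation:
Fragment 1: offset=17 data="mzE" -> buffer=?????????????????mzE
Fragment 2: offset=15 data="Nz" -> buffer=???????????????NzmzE
Fragment 3: offset=4 data="RO" -> buffer=????RO?????????NzmzE
Fragment 4: offset=10 data="krPDK" -> buffer=????RO????krPDKNzmzE
Fragment 5: offset=0 data="kQGq" -> buffer=kQGqRO????krPDKNzmzE
Fragment 6: offset=6 data="dfqp" -> buffer=kQGqROdfqpkrPDKNzmzE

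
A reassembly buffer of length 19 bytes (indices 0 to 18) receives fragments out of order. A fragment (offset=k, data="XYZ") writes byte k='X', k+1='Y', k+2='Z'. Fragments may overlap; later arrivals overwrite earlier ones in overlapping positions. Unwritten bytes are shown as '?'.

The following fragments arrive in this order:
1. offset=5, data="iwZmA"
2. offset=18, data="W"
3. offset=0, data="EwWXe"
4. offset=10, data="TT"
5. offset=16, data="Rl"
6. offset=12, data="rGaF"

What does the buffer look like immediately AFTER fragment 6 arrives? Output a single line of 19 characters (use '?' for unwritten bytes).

Fragment 1: offset=5 data="iwZmA" -> buffer=?????iwZmA?????????
Fragment 2: offset=18 data="W" -> buffer=?????iwZmA????????W
Fragment 3: offset=0 data="EwWXe" -> buffer=EwWXeiwZmA????????W
Fragment 4: offset=10 data="TT" -> buffer=EwWXeiwZmATT??????W
Fragment 5: offset=16 data="Rl" -> buffer=EwWXeiwZmATT????RlW
Fragment 6: offset=12 data="rGaF" -> buffer=EwWXeiwZmATTrGaFRlW

Answer: EwWXeiwZmATTrGaFRlW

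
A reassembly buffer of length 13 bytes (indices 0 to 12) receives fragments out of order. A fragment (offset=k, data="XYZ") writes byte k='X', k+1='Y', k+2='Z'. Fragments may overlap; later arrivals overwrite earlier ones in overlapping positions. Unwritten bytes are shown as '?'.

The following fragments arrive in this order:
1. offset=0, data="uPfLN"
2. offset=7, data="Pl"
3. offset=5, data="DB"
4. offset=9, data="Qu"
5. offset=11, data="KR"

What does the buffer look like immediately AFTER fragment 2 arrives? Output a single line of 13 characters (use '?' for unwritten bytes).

Fragment 1: offset=0 data="uPfLN" -> buffer=uPfLN????????
Fragment 2: offset=7 data="Pl" -> buffer=uPfLN??Pl????

Answer: uPfLN??Pl????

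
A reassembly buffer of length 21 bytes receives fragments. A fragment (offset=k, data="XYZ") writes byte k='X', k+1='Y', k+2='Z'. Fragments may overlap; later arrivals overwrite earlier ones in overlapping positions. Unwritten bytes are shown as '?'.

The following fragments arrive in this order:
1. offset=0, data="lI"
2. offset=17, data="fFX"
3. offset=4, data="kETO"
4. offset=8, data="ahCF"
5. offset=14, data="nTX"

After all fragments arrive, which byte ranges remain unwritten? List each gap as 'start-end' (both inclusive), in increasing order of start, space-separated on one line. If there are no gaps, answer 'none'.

Fragment 1: offset=0 len=2
Fragment 2: offset=17 len=3
Fragment 3: offset=4 len=4
Fragment 4: offset=8 len=4
Fragment 5: offset=14 len=3
Gaps: 2-3 12-13 20-20

Answer: 2-3 12-13 20-20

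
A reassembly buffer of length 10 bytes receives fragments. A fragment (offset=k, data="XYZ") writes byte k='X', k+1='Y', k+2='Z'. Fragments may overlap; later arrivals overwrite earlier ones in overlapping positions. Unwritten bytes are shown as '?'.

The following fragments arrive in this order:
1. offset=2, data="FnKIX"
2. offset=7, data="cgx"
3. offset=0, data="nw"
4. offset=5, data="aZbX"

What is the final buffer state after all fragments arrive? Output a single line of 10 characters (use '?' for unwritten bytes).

Fragment 1: offset=2 data="FnKIX" -> buffer=??FnKIX???
Fragment 2: offset=7 data="cgx" -> buffer=??FnKIXcgx
Fragment 3: offset=0 data="nw" -> buffer=nwFnKIXcgx
Fragment 4: offset=5 data="aZbX" -> buffer=nwFnKaZbXx

Answer: nwFnKaZbXx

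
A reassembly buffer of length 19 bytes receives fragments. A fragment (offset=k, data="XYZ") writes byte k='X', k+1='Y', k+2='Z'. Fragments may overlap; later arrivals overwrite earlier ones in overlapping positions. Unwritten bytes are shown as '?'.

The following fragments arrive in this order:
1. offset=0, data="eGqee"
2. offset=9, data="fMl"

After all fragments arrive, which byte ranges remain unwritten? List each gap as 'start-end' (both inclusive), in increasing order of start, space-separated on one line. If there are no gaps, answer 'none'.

Answer: 5-8 12-18

Derivation:
Fragment 1: offset=0 len=5
Fragment 2: offset=9 len=3
Gaps: 5-8 12-18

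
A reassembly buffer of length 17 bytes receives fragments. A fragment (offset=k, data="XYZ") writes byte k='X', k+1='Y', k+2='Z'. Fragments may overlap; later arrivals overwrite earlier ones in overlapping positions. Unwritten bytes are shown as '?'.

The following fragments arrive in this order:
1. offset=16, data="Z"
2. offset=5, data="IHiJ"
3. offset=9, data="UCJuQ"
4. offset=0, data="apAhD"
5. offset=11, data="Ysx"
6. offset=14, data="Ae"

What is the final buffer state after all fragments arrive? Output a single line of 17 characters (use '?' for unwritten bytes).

Fragment 1: offset=16 data="Z" -> buffer=????????????????Z
Fragment 2: offset=5 data="IHiJ" -> buffer=?????IHiJ???????Z
Fragment 3: offset=9 data="UCJuQ" -> buffer=?????IHiJUCJuQ??Z
Fragment 4: offset=0 data="apAhD" -> buffer=apAhDIHiJUCJuQ??Z
Fragment 5: offset=11 data="Ysx" -> buffer=apAhDIHiJUCYsx??Z
Fragment 6: offset=14 data="Ae" -> buffer=apAhDIHiJUCYsxAeZ

Answer: apAhDIHiJUCYsxAeZ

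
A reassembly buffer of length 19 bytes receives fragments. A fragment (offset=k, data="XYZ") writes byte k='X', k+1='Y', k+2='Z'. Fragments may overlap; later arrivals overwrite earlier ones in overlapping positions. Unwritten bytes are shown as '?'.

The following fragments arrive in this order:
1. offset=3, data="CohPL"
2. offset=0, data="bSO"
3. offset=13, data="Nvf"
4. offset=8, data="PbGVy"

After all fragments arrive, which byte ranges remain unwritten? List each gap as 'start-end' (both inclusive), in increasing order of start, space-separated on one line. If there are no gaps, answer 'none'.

Answer: 16-18

Derivation:
Fragment 1: offset=3 len=5
Fragment 2: offset=0 len=3
Fragment 3: offset=13 len=3
Fragment 4: offset=8 len=5
Gaps: 16-18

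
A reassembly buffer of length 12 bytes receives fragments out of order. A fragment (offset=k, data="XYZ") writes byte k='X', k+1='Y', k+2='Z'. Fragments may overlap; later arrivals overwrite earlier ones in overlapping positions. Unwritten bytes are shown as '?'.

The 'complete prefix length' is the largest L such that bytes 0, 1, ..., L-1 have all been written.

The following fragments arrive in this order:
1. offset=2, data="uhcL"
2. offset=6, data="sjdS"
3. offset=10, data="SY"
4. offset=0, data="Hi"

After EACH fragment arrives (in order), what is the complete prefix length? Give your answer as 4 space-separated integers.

Answer: 0 0 0 12

Derivation:
Fragment 1: offset=2 data="uhcL" -> buffer=??uhcL?????? -> prefix_len=0
Fragment 2: offset=6 data="sjdS" -> buffer=??uhcLsjdS?? -> prefix_len=0
Fragment 3: offset=10 data="SY" -> buffer=??uhcLsjdSSY -> prefix_len=0
Fragment 4: offset=0 data="Hi" -> buffer=HiuhcLsjdSSY -> prefix_len=12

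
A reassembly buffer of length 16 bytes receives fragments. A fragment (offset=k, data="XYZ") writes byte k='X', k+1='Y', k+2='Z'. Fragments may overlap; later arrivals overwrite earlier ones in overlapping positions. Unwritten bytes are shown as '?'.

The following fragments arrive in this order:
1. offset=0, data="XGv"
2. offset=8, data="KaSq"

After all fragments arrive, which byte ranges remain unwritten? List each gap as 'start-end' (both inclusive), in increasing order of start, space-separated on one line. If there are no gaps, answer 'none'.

Fragment 1: offset=0 len=3
Fragment 2: offset=8 len=4
Gaps: 3-7 12-15

Answer: 3-7 12-15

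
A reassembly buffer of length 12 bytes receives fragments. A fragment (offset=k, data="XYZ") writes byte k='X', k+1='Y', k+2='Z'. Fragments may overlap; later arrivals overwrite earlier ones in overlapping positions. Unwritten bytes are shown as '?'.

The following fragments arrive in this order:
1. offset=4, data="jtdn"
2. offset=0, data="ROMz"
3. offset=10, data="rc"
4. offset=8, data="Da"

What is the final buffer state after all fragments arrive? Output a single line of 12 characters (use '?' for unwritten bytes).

Fragment 1: offset=4 data="jtdn" -> buffer=????jtdn????
Fragment 2: offset=0 data="ROMz" -> buffer=ROMzjtdn????
Fragment 3: offset=10 data="rc" -> buffer=ROMzjtdn??rc
Fragment 4: offset=8 data="Da" -> buffer=ROMzjtdnDarc

Answer: ROMzjtdnDarc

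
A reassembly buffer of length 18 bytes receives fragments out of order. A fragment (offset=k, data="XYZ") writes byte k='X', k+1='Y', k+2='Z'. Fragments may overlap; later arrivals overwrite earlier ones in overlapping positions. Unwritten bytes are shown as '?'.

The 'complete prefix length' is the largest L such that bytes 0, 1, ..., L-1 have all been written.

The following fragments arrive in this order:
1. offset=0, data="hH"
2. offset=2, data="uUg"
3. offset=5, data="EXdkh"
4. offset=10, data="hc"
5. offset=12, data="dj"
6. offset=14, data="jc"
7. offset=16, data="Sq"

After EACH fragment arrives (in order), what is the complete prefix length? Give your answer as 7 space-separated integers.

Answer: 2 5 10 12 14 16 18

Derivation:
Fragment 1: offset=0 data="hH" -> buffer=hH???????????????? -> prefix_len=2
Fragment 2: offset=2 data="uUg" -> buffer=hHuUg????????????? -> prefix_len=5
Fragment 3: offset=5 data="EXdkh" -> buffer=hHuUgEXdkh???????? -> prefix_len=10
Fragment 4: offset=10 data="hc" -> buffer=hHuUgEXdkhhc?????? -> prefix_len=12
Fragment 5: offset=12 data="dj" -> buffer=hHuUgEXdkhhcdj???? -> prefix_len=14
Fragment 6: offset=14 data="jc" -> buffer=hHuUgEXdkhhcdjjc?? -> prefix_len=16
Fragment 7: offset=16 data="Sq" -> buffer=hHuUgEXdkhhcdjjcSq -> prefix_len=18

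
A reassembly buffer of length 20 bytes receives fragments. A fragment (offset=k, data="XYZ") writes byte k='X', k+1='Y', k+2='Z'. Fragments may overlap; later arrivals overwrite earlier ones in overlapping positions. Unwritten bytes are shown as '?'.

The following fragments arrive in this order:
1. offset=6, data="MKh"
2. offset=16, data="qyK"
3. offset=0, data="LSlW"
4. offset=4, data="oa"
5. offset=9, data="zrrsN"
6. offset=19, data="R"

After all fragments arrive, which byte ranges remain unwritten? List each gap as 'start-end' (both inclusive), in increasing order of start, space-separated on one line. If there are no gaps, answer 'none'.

Fragment 1: offset=6 len=3
Fragment 2: offset=16 len=3
Fragment 3: offset=0 len=4
Fragment 4: offset=4 len=2
Fragment 5: offset=9 len=5
Fragment 6: offset=19 len=1
Gaps: 14-15

Answer: 14-15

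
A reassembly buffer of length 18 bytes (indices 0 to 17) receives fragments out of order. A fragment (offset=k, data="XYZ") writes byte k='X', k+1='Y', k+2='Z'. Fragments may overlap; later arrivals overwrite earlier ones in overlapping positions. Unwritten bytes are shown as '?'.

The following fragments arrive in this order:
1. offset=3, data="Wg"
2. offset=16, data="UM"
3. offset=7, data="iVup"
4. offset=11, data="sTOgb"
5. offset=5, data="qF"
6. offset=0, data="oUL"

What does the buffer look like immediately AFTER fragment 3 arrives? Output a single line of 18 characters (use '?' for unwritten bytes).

Answer: ???Wg??iVup?????UM

Derivation:
Fragment 1: offset=3 data="Wg" -> buffer=???Wg?????????????
Fragment 2: offset=16 data="UM" -> buffer=???Wg???????????UM
Fragment 3: offset=7 data="iVup" -> buffer=???Wg??iVup?????UM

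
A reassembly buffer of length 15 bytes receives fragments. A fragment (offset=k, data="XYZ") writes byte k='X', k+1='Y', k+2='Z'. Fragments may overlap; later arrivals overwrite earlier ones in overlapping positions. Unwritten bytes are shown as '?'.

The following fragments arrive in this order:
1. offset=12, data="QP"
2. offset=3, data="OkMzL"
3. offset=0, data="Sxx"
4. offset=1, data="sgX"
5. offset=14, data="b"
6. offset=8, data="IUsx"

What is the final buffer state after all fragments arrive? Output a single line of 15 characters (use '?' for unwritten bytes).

Answer: SsgXkMzLIUsxQPb

Derivation:
Fragment 1: offset=12 data="QP" -> buffer=????????????QP?
Fragment 2: offset=3 data="OkMzL" -> buffer=???OkMzL????QP?
Fragment 3: offset=0 data="Sxx" -> buffer=SxxOkMzL????QP?
Fragment 4: offset=1 data="sgX" -> buffer=SsgXkMzL????QP?
Fragment 5: offset=14 data="b" -> buffer=SsgXkMzL????QPb
Fragment 6: offset=8 data="IUsx" -> buffer=SsgXkMzLIUsxQPb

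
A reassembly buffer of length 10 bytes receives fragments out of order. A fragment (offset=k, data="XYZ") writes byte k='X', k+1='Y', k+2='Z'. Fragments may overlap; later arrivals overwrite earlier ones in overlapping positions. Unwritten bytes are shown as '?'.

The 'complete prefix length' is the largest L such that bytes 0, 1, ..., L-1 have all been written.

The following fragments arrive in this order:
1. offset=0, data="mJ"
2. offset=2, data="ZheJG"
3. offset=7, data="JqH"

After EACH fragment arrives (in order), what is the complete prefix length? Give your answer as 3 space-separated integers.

Answer: 2 7 10

Derivation:
Fragment 1: offset=0 data="mJ" -> buffer=mJ???????? -> prefix_len=2
Fragment 2: offset=2 data="ZheJG" -> buffer=mJZheJG??? -> prefix_len=7
Fragment 3: offset=7 data="JqH" -> buffer=mJZheJGJqH -> prefix_len=10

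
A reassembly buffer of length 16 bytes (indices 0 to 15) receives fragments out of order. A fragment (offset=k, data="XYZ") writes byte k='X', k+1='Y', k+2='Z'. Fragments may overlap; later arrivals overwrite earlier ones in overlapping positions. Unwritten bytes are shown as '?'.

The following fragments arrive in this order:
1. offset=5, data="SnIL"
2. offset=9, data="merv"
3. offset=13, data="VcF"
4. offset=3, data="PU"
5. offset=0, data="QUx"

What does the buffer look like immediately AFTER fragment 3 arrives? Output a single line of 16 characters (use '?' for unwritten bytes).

Fragment 1: offset=5 data="SnIL" -> buffer=?????SnIL???????
Fragment 2: offset=9 data="merv" -> buffer=?????SnILmerv???
Fragment 3: offset=13 data="VcF" -> buffer=?????SnILmervVcF

Answer: ?????SnILmervVcF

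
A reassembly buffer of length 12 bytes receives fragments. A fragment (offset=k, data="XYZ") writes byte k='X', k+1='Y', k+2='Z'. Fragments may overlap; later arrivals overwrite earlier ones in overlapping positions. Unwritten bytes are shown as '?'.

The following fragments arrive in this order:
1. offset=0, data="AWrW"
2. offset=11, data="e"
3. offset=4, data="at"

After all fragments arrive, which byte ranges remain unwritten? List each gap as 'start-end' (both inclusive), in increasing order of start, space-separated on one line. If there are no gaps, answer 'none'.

Answer: 6-10

Derivation:
Fragment 1: offset=0 len=4
Fragment 2: offset=11 len=1
Fragment 3: offset=4 len=2
Gaps: 6-10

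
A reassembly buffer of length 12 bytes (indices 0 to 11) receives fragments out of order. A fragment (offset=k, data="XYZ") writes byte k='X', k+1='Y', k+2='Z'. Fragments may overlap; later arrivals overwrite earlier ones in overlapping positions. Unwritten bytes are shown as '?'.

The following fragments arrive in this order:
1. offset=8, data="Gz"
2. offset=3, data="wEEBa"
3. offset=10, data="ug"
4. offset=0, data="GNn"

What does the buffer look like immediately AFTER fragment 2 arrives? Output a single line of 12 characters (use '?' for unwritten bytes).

Answer: ???wEEBaGz??

Derivation:
Fragment 1: offset=8 data="Gz" -> buffer=????????Gz??
Fragment 2: offset=3 data="wEEBa" -> buffer=???wEEBaGz??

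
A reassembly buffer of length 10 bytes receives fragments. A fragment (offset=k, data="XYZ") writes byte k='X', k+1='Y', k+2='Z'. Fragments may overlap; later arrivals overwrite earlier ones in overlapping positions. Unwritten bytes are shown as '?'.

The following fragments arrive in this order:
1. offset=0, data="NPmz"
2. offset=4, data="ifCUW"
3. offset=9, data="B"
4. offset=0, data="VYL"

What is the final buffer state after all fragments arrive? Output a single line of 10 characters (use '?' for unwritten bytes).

Answer: VYLzifCUWB

Derivation:
Fragment 1: offset=0 data="NPmz" -> buffer=NPmz??????
Fragment 2: offset=4 data="ifCUW" -> buffer=NPmzifCUW?
Fragment 3: offset=9 data="B" -> buffer=NPmzifCUWB
Fragment 4: offset=0 data="VYL" -> buffer=VYLzifCUWB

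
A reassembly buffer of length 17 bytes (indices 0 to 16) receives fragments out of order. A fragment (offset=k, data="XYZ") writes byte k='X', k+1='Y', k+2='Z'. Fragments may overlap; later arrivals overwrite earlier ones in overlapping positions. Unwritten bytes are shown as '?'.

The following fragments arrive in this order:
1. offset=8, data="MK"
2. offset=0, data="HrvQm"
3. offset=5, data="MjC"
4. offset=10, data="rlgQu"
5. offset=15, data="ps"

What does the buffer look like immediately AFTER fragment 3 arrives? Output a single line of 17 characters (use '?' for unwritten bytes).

Fragment 1: offset=8 data="MK" -> buffer=????????MK???????
Fragment 2: offset=0 data="HrvQm" -> buffer=HrvQm???MK???????
Fragment 3: offset=5 data="MjC" -> buffer=HrvQmMjCMK???????

Answer: HrvQmMjCMK???????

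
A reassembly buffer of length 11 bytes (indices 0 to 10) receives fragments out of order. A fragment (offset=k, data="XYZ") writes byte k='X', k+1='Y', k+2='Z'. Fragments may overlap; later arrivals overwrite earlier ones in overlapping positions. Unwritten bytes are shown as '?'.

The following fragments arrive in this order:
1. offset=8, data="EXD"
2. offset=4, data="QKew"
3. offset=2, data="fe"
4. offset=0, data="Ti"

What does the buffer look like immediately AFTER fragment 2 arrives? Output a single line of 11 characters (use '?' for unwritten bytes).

Answer: ????QKewEXD

Derivation:
Fragment 1: offset=8 data="EXD" -> buffer=????????EXD
Fragment 2: offset=4 data="QKew" -> buffer=????QKewEXD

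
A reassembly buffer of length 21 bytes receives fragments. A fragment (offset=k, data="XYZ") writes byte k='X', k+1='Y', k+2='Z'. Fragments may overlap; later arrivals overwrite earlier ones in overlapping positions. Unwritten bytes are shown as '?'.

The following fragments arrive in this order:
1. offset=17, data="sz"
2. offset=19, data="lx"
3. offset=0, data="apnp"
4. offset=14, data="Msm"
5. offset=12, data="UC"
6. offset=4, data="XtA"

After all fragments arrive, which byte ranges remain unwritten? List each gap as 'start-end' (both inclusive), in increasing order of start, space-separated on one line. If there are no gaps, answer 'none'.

Fragment 1: offset=17 len=2
Fragment 2: offset=19 len=2
Fragment 3: offset=0 len=4
Fragment 4: offset=14 len=3
Fragment 5: offset=12 len=2
Fragment 6: offset=4 len=3
Gaps: 7-11

Answer: 7-11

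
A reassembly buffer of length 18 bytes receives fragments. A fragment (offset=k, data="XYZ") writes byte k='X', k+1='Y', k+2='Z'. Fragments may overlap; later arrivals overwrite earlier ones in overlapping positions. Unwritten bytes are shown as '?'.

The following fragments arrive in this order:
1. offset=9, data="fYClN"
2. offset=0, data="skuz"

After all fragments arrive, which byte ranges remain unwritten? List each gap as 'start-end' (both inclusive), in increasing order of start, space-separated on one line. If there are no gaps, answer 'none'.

Fragment 1: offset=9 len=5
Fragment 2: offset=0 len=4
Gaps: 4-8 14-17

Answer: 4-8 14-17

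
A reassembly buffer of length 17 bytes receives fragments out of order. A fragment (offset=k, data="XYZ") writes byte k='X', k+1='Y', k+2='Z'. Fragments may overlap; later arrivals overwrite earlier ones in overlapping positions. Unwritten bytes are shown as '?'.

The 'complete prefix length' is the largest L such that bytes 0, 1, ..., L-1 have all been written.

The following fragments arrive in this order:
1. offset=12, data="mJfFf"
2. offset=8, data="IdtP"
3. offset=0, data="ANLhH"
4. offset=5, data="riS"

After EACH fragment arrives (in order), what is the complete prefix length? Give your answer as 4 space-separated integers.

Fragment 1: offset=12 data="mJfFf" -> buffer=????????????mJfFf -> prefix_len=0
Fragment 2: offset=8 data="IdtP" -> buffer=????????IdtPmJfFf -> prefix_len=0
Fragment 3: offset=0 data="ANLhH" -> buffer=ANLhH???IdtPmJfFf -> prefix_len=5
Fragment 4: offset=5 data="riS" -> buffer=ANLhHriSIdtPmJfFf -> prefix_len=17

Answer: 0 0 5 17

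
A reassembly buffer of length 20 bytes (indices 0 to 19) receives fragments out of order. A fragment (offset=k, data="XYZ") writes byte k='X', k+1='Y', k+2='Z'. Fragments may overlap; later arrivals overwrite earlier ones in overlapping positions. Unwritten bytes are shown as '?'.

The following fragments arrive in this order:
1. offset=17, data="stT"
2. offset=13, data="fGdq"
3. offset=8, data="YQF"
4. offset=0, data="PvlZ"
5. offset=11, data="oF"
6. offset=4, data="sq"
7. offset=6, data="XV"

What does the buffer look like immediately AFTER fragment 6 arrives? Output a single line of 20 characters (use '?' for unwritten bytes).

Fragment 1: offset=17 data="stT" -> buffer=?????????????????stT
Fragment 2: offset=13 data="fGdq" -> buffer=?????????????fGdqstT
Fragment 3: offset=8 data="YQF" -> buffer=????????YQF??fGdqstT
Fragment 4: offset=0 data="PvlZ" -> buffer=PvlZ????YQF??fGdqstT
Fragment 5: offset=11 data="oF" -> buffer=PvlZ????YQFoFfGdqstT
Fragment 6: offset=4 data="sq" -> buffer=PvlZsq??YQFoFfGdqstT

Answer: PvlZsq??YQFoFfGdqstT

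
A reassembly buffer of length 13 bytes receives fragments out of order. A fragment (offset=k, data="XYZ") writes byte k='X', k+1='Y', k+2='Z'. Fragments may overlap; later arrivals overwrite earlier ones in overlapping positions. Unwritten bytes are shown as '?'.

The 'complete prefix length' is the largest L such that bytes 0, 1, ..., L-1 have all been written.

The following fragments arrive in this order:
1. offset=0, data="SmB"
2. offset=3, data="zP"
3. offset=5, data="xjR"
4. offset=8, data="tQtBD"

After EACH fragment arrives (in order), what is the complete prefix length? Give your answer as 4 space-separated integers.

Fragment 1: offset=0 data="SmB" -> buffer=SmB?????????? -> prefix_len=3
Fragment 2: offset=3 data="zP" -> buffer=SmBzP???????? -> prefix_len=5
Fragment 3: offset=5 data="xjR" -> buffer=SmBzPxjR????? -> prefix_len=8
Fragment 4: offset=8 data="tQtBD" -> buffer=SmBzPxjRtQtBD -> prefix_len=13

Answer: 3 5 8 13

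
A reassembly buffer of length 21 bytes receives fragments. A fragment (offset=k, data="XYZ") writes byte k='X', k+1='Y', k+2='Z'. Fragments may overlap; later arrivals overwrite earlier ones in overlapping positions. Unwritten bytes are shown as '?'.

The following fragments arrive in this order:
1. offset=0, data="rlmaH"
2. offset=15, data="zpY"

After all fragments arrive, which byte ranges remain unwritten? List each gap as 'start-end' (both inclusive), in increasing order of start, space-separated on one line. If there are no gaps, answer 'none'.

Answer: 5-14 18-20

Derivation:
Fragment 1: offset=0 len=5
Fragment 2: offset=15 len=3
Gaps: 5-14 18-20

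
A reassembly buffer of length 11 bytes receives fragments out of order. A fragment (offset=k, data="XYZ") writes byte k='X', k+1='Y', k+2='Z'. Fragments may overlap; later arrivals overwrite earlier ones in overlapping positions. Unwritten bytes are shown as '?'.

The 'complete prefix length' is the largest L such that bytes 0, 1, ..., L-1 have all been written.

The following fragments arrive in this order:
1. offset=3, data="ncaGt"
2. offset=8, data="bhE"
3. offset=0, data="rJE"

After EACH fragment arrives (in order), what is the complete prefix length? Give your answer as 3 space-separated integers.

Answer: 0 0 11

Derivation:
Fragment 1: offset=3 data="ncaGt" -> buffer=???ncaGt??? -> prefix_len=0
Fragment 2: offset=8 data="bhE" -> buffer=???ncaGtbhE -> prefix_len=0
Fragment 3: offset=0 data="rJE" -> buffer=rJEncaGtbhE -> prefix_len=11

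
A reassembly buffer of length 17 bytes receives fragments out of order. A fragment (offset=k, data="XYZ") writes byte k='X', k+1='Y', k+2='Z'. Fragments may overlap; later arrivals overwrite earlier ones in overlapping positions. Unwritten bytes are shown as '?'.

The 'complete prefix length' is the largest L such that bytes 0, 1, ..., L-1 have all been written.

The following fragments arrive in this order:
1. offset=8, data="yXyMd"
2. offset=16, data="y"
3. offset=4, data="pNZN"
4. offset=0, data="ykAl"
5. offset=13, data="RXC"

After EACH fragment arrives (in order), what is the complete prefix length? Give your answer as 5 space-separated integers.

Fragment 1: offset=8 data="yXyMd" -> buffer=????????yXyMd???? -> prefix_len=0
Fragment 2: offset=16 data="y" -> buffer=????????yXyMd???y -> prefix_len=0
Fragment 3: offset=4 data="pNZN" -> buffer=????pNZNyXyMd???y -> prefix_len=0
Fragment 4: offset=0 data="ykAl" -> buffer=ykAlpNZNyXyMd???y -> prefix_len=13
Fragment 5: offset=13 data="RXC" -> buffer=ykAlpNZNyXyMdRXCy -> prefix_len=17

Answer: 0 0 0 13 17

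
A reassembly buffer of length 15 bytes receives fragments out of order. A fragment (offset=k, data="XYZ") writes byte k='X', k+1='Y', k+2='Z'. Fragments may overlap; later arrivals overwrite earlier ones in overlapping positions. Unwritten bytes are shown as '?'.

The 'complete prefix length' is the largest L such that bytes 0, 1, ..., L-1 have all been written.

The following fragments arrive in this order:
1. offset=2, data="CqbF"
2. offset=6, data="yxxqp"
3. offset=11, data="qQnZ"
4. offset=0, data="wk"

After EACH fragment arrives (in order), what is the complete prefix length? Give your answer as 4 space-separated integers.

Answer: 0 0 0 15

Derivation:
Fragment 1: offset=2 data="CqbF" -> buffer=??CqbF????????? -> prefix_len=0
Fragment 2: offset=6 data="yxxqp" -> buffer=??CqbFyxxqp???? -> prefix_len=0
Fragment 3: offset=11 data="qQnZ" -> buffer=??CqbFyxxqpqQnZ -> prefix_len=0
Fragment 4: offset=0 data="wk" -> buffer=wkCqbFyxxqpqQnZ -> prefix_len=15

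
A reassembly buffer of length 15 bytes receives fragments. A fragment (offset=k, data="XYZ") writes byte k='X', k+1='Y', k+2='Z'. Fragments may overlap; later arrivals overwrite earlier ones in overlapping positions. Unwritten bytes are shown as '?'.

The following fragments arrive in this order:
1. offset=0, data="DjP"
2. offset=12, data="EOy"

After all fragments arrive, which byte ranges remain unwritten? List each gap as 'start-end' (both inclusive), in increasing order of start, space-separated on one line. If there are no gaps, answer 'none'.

Answer: 3-11

Derivation:
Fragment 1: offset=0 len=3
Fragment 2: offset=12 len=3
Gaps: 3-11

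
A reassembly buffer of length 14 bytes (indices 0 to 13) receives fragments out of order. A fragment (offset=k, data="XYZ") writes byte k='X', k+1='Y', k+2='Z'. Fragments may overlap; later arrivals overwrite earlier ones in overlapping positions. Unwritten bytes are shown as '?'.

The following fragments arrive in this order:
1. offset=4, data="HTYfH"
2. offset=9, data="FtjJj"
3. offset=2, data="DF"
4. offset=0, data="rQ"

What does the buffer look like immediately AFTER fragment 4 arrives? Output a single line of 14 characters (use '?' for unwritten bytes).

Answer: rQDFHTYfHFtjJj

Derivation:
Fragment 1: offset=4 data="HTYfH" -> buffer=????HTYfH?????
Fragment 2: offset=9 data="FtjJj" -> buffer=????HTYfHFtjJj
Fragment 3: offset=2 data="DF" -> buffer=??DFHTYfHFtjJj
Fragment 4: offset=0 data="rQ" -> buffer=rQDFHTYfHFtjJj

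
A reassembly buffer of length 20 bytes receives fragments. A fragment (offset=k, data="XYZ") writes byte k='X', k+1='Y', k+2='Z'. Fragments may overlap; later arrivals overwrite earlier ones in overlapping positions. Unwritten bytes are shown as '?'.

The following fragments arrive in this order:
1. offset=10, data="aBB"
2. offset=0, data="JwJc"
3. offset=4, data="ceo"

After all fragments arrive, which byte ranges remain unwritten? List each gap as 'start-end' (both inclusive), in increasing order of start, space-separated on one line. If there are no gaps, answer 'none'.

Fragment 1: offset=10 len=3
Fragment 2: offset=0 len=4
Fragment 3: offset=4 len=3
Gaps: 7-9 13-19

Answer: 7-9 13-19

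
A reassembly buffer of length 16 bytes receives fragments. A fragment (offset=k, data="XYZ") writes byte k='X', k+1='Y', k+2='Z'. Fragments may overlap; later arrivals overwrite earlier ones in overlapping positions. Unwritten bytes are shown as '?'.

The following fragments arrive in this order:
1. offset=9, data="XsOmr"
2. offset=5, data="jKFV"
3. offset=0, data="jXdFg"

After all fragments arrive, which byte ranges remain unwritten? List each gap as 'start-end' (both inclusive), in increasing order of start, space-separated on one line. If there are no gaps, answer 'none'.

Answer: 14-15

Derivation:
Fragment 1: offset=9 len=5
Fragment 2: offset=5 len=4
Fragment 3: offset=0 len=5
Gaps: 14-15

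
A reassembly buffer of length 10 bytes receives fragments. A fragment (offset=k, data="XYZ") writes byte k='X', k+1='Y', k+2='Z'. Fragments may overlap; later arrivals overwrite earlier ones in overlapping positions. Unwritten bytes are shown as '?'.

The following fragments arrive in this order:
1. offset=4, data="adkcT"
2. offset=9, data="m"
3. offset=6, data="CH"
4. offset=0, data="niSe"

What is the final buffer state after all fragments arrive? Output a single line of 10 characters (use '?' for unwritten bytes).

Answer: niSeadCHTm

Derivation:
Fragment 1: offset=4 data="adkcT" -> buffer=????adkcT?
Fragment 2: offset=9 data="m" -> buffer=????adkcTm
Fragment 3: offset=6 data="CH" -> buffer=????adCHTm
Fragment 4: offset=0 data="niSe" -> buffer=niSeadCHTm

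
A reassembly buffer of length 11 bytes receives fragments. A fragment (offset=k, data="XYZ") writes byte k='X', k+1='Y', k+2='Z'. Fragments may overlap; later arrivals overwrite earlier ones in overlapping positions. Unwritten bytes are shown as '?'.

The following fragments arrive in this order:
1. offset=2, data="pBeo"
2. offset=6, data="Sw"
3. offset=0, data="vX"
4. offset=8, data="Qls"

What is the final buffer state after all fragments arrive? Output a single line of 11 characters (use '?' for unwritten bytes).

Answer: vXpBeoSwQls

Derivation:
Fragment 1: offset=2 data="pBeo" -> buffer=??pBeo?????
Fragment 2: offset=6 data="Sw" -> buffer=??pBeoSw???
Fragment 3: offset=0 data="vX" -> buffer=vXpBeoSw???
Fragment 4: offset=8 data="Qls" -> buffer=vXpBeoSwQls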